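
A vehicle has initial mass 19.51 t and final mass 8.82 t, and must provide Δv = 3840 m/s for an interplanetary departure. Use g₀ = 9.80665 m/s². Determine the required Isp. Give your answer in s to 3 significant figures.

Isp ≈ 493 s

ln(m₀/m_f) = ln(19510/8820) = ln(2.212) = 0.7939.
From the ideal rocket equation, v_e = Δv / ln(m₀/m_f) = 3840 / 0.7939 = 4836.8 m/s.
Isp = v_e / g₀ = 4836.8 / 9.80665 = 493.2 s.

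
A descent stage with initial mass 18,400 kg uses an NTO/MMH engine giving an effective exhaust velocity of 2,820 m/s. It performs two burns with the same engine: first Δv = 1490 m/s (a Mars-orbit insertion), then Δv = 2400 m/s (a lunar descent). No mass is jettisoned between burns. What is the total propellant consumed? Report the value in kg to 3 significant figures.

total propellant consumed ≈ 13800 kg

After the first burn: m = 18400 × exp(−1490/2820.0) = 18400 × 0.58957 = 10,848.1 kg.
After the second burn: m = 10,848.1 × exp(−2400/2820.0) = 10,848.1 × 0.42696 = 4,631.7 kg.
Total propellant = m₀ − m_final = 18400 − 4,631.7 = 13,768.3 kg.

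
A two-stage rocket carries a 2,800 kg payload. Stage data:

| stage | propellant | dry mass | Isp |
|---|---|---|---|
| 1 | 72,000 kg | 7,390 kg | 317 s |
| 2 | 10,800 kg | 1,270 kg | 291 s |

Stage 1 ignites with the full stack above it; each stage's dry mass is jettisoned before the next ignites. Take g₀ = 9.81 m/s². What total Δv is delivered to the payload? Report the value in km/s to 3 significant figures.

Δv ≈ 8.19 km/s

Ignition mass of stage 1 = 72,000+7,390 + 10,800+1,270 + 2,800 = 94,260 kg.
Stage 1: m₀ = 94,260 kg, m_f = 94,260 − 72,000 = 22,260 kg; Δv = 317×9.81×ln(4.235) = 3109.8×1.4433 ≈ 4488 m/s.
Stage 2: m₀ = 14,870 kg, m_f = 14,870 − 10,800 = 4,070 kg; Δv = 291×9.81×ln(3.654) = 2854.7×1.2957 ≈ 3699 m/s.
Total Δv = 4488 + 3699 = 8187 m/s.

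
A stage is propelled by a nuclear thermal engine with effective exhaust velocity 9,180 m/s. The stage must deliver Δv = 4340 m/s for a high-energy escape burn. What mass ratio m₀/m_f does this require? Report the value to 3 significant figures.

mass ratio ≈ 1.60

From the ideal rocket equation, m₀/m_f = exp(Δv / v_e) = exp(4340 / 9180.0) = exp(0.4728) = 1.6044.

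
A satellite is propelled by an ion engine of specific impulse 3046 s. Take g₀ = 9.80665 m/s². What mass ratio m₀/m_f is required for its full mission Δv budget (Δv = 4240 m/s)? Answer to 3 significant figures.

mass ratio ≈ 1.15

v_e = Isp · g₀ = 3046 × 9.80665 = 29871.1 m/s.
By the Tsiolkovsky rocket equation, m₀/m_f = exp(Δv / v_e) = exp(4240 / 29871.1) = exp(0.1419) = 1.1525.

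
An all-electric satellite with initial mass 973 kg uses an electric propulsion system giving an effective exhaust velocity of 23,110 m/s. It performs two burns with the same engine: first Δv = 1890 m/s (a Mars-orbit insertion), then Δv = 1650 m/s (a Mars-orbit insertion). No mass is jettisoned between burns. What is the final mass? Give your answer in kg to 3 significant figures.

After the first burn: m = 973 × exp(−1890/23110.0) = 973 × 0.92147 = 896.59 kg.
After the second burn: m = 896.59 × exp(−1650/23110.0) = 896.59 × 0.93109 = 834.806 kg.

final mass ≈ 835 kg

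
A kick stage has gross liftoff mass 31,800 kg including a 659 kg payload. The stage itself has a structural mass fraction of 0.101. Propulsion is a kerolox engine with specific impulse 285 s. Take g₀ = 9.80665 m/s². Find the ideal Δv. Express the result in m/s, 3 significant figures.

Stage wet mass = m₀ − payload = 31,800 − 659 = 31,141 kg.
Stage dry mass = ε × stage wet mass = 0.101 × 31,141 = 3,145.24 kg.
Burnout mass m_f = stage dry + payload = 3,145.24 + 659 = 3,804.24 kg.
v_e = Isp · g₀ = 285 × 9.80665 = 2794.9 m/s.
Δv = v_e · ln(31,800/3,804.24) = 2794.9 × ln(8.359) = 2794.9 × 2.1234 ≈ 5935 m/s.

Δv ≈ 5930 m/s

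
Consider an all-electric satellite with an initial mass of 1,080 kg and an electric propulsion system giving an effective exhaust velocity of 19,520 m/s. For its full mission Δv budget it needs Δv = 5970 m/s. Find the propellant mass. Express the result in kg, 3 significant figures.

propellant mass ≈ 285 kg

By the Tsiolkovsky rocket equation, m₀/m_f = exp(Δv / v_e) = exp(5970 / 19520.0) = exp(0.3058) = 1.3578.
m_f = 1,080 / 1.3578 = 795.404 kg, so propellant = m₀ − m_f = 1,080 − 795.404 = 284.596 kg.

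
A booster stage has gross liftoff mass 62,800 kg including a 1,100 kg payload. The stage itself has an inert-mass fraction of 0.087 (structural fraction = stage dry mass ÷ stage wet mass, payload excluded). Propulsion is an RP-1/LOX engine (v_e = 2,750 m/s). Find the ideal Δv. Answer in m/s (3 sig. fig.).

Δv ≈ 6250 m/s

Stage wet mass = m₀ − payload = 62,800 − 1,100 = 61,700 kg.
Stage dry mass = ε × stage wet mass = 0.087 × 61,700 = 5,367.9 kg.
Burnout mass m_f = stage dry + payload = 5,367.9 + 1,100 = 6,467.9 kg.
Using Δv = v_e ln(m₀/m_f): Δv = v_e · ln(62,800/6,467.9) = 2750.0 × ln(9.709) = 2750.0 × 2.2731 ≈ 6251 m/s.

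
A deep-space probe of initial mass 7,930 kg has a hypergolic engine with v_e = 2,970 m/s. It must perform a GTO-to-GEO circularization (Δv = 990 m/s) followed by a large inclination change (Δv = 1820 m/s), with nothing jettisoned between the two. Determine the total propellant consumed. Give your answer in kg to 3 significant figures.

After the first burn: m = 7930 × exp(−990/2970.0) = 7930 × 0.71653 = 5,682.08 kg.
After the second burn: m = 5,682.08 × exp(−1820/2970.0) = 5,682.08 × 0.54183 = 3,078.72 kg.
Total propellant = m₀ − m_final = 7930 − 3,078.72 = 4,851.28 kg.

total propellant consumed ≈ 4850 kg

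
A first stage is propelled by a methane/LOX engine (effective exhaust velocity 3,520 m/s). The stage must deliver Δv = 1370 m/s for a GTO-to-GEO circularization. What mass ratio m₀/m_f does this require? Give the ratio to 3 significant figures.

mass ratio ≈ 1.48

From the ideal rocket equation, m₀/m_f = exp(Δv / v_e) = exp(1370 / 3520.0) = exp(0.3892) = 1.4758.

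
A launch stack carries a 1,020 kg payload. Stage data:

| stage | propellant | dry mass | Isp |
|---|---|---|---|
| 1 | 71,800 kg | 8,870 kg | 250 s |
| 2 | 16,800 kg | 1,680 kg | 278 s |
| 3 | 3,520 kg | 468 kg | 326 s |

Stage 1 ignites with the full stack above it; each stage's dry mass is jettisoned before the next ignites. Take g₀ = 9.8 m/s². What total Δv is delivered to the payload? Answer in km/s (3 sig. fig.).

Δv ≈ 10.2 km/s

Ignition mass of stage 1 = 71,800+8,870 + 16,800+1,680 + 3,520+468 + 1,020 = 104,158 kg.
Stage 1: m₀ = 104,158 kg, m_f = 104,158 − 71,800 = 32,358 kg; Δv = 250×9.8×ln(3.219) = 2450.0×1.1690 ≈ 2864 m/s.
Stage 2: m₀ = 23,488 kg, m_f = 23,488 − 16,800 = 6,688 kg; Δv = 278×9.8×ln(3.512) = 2724.4×1.2562 ≈ 3422 m/s.
Stage 3: m₀ = 5,008 kg, m_f = 5,008 − 3,520 = 1,488 kg; Δv = 326×9.8×ln(3.366) = 3194.8×1.2136 ≈ 3877 m/s.
Total Δv = 2864 + 3422 + 3877 = 10163 m/s.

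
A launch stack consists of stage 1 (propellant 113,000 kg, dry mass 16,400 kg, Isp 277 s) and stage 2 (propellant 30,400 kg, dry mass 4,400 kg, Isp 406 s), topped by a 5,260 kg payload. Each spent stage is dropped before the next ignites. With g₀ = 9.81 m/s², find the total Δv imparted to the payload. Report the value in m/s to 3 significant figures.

Ignition mass of stage 1 = 113,000+16,400 + 30,400+4,400 + 5,260 = 169,460 kg.
Stage 1: m₀ = 169,460 kg, m_f = 169,460 − 113,000 = 56,460 kg; Δv = 277×9.81×ln(3.001) = 2717.4×1.0991 ≈ 2987 m/s.
Stage 2: m₀ = 40,060 kg, m_f = 40,060 − 30,400 = 9,660 kg; Δv = 406×9.81×ln(4.147) = 3982.9×1.4224 ≈ 5665 m/s.
Total Δv = 2987 + 5665 = 8652 m/s.

Δv ≈ 8650 m/s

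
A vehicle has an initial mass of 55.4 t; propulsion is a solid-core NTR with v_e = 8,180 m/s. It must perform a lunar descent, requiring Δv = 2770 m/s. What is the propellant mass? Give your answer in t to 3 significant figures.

propellant mass ≈ 15.9 t

m₀/m_f = exp(Δv / v_e) = exp(2770 / 8180.0) = exp(0.3386) = 1.4030.
m_f = 55.4 / 1.4030 = 39.4868 t, so propellant = m₀ − m_f = 55.4 − 39.4868 = 15.9132 t.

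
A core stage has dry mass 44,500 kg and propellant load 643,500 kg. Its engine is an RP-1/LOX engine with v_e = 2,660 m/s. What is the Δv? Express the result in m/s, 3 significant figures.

Δv ≈ 7280 m/s

m₀ = m_dry + m_prop = 44,500 + 643,500 = 688,000 kg.
From the ideal rocket equation, Δv = v_e · ln(m₀/m_f) = 2660.0 × ln(15.46) = 2660.0 × 2.7383 ≈ 7283.9 m/s.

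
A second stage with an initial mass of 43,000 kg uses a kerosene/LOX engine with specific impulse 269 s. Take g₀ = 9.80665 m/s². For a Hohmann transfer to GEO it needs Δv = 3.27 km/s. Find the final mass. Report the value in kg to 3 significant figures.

v_e = Isp · g₀ = 269 × 9.80665 = 2638.0 m/s.
m₀/m_f = exp(Δv / v_e) = exp(3270 / 2638.0) = exp(1.2396) = 3.4542.
m_f = m₀ / 3.4542 = 43,000 / 3.4542 = 12,448.6 kg.

final mass ≈ 12400 kg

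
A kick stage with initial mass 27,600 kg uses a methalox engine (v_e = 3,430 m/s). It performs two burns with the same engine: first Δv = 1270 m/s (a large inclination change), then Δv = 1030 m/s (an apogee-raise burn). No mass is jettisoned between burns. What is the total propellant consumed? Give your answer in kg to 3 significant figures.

total propellant consumed ≈ 13500 kg

After the first burn: m = 27600 × exp(−1270/3430.0) = 27600 × 0.69055 = 19,059.2 kg.
After the second burn: m = 19,059.2 × exp(−1030/3430.0) = 19,059.2 × 0.74060 = 14,115.2 kg.
Total propellant = m₀ − m_final = 27600 − 14,115.2 = 13,484.8 kg.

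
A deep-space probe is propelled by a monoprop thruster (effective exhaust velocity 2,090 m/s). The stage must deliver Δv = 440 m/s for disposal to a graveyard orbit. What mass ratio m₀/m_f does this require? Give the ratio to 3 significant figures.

From the ideal rocket equation, m₀/m_f = exp(Δv / v_e) = exp(440 / 2090.0) = exp(0.2105) = 1.2343.

mass ratio ≈ 1.23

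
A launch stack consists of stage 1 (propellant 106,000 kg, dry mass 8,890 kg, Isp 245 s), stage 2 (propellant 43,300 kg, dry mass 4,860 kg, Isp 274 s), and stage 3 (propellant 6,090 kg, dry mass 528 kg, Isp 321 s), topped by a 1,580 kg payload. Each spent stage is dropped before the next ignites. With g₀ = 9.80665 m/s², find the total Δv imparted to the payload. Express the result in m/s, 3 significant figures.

Δv ≈ 10500 m/s

Ignition mass of stage 1 = 106,000+8,890 + 43,300+4,860 + 6,090+528 + 1,580 = 171,248 kg.
Stage 1: m₀ = 171,248 kg, m_f = 171,248 − 106,000 = 65,248 kg; Δv = 245×9.80665×ln(2.625) = 2402.6×0.9649 ≈ 2318 m/s.
Stage 2: m₀ = 56,358 kg, m_f = 56,358 − 43,300 = 13,058 kg; Δv = 274×9.80665×ln(4.316) = 2687.0×1.4623 ≈ 3929 m/s.
Stage 3: m₀ = 8,198 kg, m_f = 8,198 − 6,090 = 2,108 kg; Δv = 321×9.80665×ln(3.889) = 3147.9×1.3582 ≈ 4275 m/s.
Total Δv = 2318 + 3929 + 4275 = 10522 m/s.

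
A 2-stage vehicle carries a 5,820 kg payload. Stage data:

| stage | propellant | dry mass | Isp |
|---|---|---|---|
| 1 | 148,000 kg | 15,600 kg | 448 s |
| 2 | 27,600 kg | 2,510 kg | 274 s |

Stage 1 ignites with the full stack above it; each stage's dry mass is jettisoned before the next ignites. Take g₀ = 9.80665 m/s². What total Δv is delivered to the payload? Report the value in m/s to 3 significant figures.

Δv ≈ 9880 m/s

Ignition mass of stage 1 = 148,000+15,600 + 27,600+2,510 + 5,820 = 199,530 kg.
Stage 1: m₀ = 199,530 kg, m_f = 199,530 − 148,000 = 51,530 kg; Δv = 448×9.80665×ln(3.872) = 4393.4×1.3538 ≈ 5948 m/s.
Stage 2: m₀ = 35,930 kg, m_f = 35,930 − 27,600 = 8,330 kg; Δv = 274×9.80665×ln(4.313) = 2687.0×1.4617 ≈ 3928 m/s.
Total Δv = 5948 + 3928 = 9876 m/s.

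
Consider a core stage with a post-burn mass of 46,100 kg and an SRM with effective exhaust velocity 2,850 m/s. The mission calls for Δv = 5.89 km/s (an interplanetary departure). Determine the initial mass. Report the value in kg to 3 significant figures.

initial mass ≈ 364000 kg

From the ideal rocket equation, m₀/m_f = exp(Δv / v_e) = exp(5890 / 2850.0) = exp(2.0667) = 7.8985.
m₀ = m_f × 7.8985 = 46,100 × 7.8985 = 364,121 kg.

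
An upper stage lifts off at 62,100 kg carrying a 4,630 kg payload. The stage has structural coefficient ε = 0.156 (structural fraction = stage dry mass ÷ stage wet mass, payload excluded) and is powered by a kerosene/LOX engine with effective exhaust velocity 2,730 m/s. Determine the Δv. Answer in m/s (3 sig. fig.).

Δv ≈ 4150 m/s

Stage wet mass = m₀ − payload = 62,100 − 4,630 = 57,470 kg.
Stage dry mass = ε × stage wet mass = 0.156 × 57,470 = 8,965.32 kg.
Burnout mass m_f = stage dry + payload = 8,965.32 + 4,630 = 13,595.32 kg.
Δv = v_e · ln(62,100/13,595.32) = 2730.0 × ln(4.568) = 2730.0 × 1.5190 ≈ 4147 m/s.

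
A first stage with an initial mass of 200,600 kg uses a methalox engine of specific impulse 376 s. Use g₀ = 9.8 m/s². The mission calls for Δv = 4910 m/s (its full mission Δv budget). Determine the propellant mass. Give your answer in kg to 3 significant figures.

v_e = Isp · g₀ = 376 × 9.8 = 3684.8 m/s.
By the Tsiolkovsky rocket equation, m₀/m_f = exp(Δv / v_e) = exp(4910 / 3684.8) = exp(1.3325) = 3.7905.
m_f = 200,600 / 3.7905 = 52,921.8 kg, so propellant = m₀ − m_f = 200,600 − 52,921.8 = 147,678.2 kg.

propellant mass ≈ 148000 kg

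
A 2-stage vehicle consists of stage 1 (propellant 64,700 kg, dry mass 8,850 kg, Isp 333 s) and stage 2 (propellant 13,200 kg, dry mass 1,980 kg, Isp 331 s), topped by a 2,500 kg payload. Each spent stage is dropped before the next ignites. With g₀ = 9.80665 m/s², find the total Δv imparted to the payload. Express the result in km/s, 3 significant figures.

Ignition mass of stage 1 = 64,700+8,850 + 13,200+1,980 + 2,500 = 91,230 kg.
Stage 1: m₀ = 91,230 kg, m_f = 91,230 − 64,700 = 26,530 kg; Δv = 333×9.80665×ln(3.439) = 3265.6×1.2351 ≈ 4033 m/s.
Stage 2: m₀ = 17,680 kg, m_f = 17,680 − 13,200 = 4,480 kg; Δv = 331×9.80665×ln(3.946) = 3246.0×1.3728 ≈ 4456 m/s.
Total Δv = 4033 + 4456 = 8489 m/s.

Δv ≈ 8.49 km/s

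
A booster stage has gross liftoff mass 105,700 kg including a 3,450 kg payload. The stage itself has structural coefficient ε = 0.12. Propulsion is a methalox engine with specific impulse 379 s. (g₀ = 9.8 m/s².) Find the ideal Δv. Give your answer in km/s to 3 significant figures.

Δv ≈ 7.08 km/s

Stage wet mass = m₀ − payload = 105,700 − 3,450 = 102,250 kg.
Stage dry mass = ε × stage wet mass = 0.12 × 102,250 = 12,270 kg.
Burnout mass m_f = stage dry + payload = 12,270 + 3,450 = 15,720 kg.
v_e = Isp · g₀ = 379 × 9.8 = 3714.2 m/s.
Rocket equation: Δv = v_e · ln(105,700/15,720) = 3714.2 × ln(6.724) = 3714.2 × 1.9057 ≈ 7078 m/s.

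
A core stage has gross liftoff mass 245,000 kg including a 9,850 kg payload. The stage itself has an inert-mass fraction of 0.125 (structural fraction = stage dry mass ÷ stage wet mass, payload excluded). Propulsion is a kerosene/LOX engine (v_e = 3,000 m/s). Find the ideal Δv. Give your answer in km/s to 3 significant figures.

Δv ≈ 5.49 km/s

Stage wet mass = m₀ − payload = 245,000 − 9,850 = 235,150 kg.
Stage dry mass = ε × stage wet mass = 0.125 × 235,150 = 29,393.8 kg.
Burnout mass m_f = stage dry + payload = 29,393.8 + 9,850 = 39,243.8 kg.
By the Tsiolkovsky rocket equation, Δv = v_e · ln(245,000/39,243.8) = 3000.0 × ln(6.243) = 3000.0 × 1.8315 ≈ 5494 m/s.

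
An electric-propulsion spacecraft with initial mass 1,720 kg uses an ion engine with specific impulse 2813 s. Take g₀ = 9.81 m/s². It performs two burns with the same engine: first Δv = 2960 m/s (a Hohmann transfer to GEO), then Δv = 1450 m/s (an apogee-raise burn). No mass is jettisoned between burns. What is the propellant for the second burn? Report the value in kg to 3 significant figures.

propellant for the second burn ≈ 79.1 kg

v_e = Isp · g₀ = 2813 × 9.81 = 27595.5 m/s.
After the first burn: m = 1720 × exp(−2960/27595.5) = 1720 × 0.89829 = 1,545.06 kg.
After the second burn: m = 1,545.06 × exp(−1450/27595.5) = 1,545.06 × 0.94881 = 1,465.97 kg.
Second-burn propellant = 1,545.06 − 1,465.97 = 79.09 kg.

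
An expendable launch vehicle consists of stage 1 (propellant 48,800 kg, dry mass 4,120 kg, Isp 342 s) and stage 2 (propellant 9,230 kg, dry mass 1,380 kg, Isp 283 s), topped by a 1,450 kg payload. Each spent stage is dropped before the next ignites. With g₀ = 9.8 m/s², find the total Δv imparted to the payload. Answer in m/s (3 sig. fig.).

Δv ≈ 8680 m/s

Ignition mass of stage 1 = 48,800+4,120 + 9,230+1,380 + 1,450 = 64,980 kg.
Stage 1: m₀ = 64,980 kg, m_f = 64,980 − 48,800 = 16,180 kg; Δv = 342×9.8×ln(4.016) = 3351.6×1.3903 ≈ 4660 m/s.
Stage 2: m₀ = 12,060 kg, m_f = 12,060 − 9,230 = 2,830 kg; Δv = 283×9.8×ln(4.261) = 2773.4×1.4496 ≈ 4020 m/s.
Total Δv = 4660 + 4020 = 8680 m/s.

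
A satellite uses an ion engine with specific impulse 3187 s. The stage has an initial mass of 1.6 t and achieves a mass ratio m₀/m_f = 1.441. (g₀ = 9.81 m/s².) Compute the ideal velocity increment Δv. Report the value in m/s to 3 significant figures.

Δv ≈ 11400 m/s

v_e = Isp · g₀ = 3187 × 9.81 = 31264.5 m/s.
Rocket equation: Δv = v_e · ln(1.441) = 31264.5 × 0.3653 ≈ 11422.1 m/s.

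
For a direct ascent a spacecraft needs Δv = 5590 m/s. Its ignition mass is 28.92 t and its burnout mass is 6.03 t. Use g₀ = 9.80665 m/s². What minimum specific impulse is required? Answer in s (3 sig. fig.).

ln(m₀/m_f) = ln(28920/6030) = ln(4.796) = 1.5678.
Using Δv = v_e ln(m₀/m_f): v_e = Δv / ln(m₀/m_f) = 5590 / 1.5678 = 3565.5 m/s.
Isp = v_e / g₀ = 3565.5 / 9.80665 = 363.6 s.

Isp ≈ 364 s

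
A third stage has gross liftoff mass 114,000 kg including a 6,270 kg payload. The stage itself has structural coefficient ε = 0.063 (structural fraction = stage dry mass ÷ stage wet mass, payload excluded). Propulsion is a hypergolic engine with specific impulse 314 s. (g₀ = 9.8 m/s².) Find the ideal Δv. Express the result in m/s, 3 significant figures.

Stage wet mass = m₀ − payload = 114,000 − 6,270 = 107,730 kg.
Stage dry mass = ε × stage wet mass = 0.063 × 107,730 = 6,786.99 kg.
Burnout mass m_f = stage dry + payload = 6,786.99 + 6,270 = 13,056.99 kg.
v_e = Isp · g₀ = 314 × 9.8 = 3077.2 m/s.
Δv = v_e · ln(114,000/13,056.99) = 3077.2 × ln(8.731) = 3077.2 × 2.1669 ≈ 6668 m/s.

Δv ≈ 6670 m/s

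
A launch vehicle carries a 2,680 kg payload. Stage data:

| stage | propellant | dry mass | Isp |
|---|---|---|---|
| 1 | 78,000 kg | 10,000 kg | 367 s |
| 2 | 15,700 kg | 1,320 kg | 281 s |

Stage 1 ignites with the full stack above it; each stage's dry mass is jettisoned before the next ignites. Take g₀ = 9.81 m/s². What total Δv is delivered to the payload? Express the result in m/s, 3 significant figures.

Δv ≈ 9030 m/s

Ignition mass of stage 1 = 78,000+10,000 + 15,700+1,320 + 2,680 = 107,700 kg.
Stage 1: m₀ = 107,700 kg, m_f = 107,700 − 78,000 = 29,700 kg; Δv = 367×9.81×ln(3.626) = 3600.3×1.2882 ≈ 4638 m/s.
Stage 2: m₀ = 19,700 kg, m_f = 19,700 − 15,700 = 4,000 kg; Δv = 281×9.81×ln(4.925) = 2756.6×1.5943 ≈ 4395 m/s.
Total Δv = 4638 + 4395 = 9033 m/s.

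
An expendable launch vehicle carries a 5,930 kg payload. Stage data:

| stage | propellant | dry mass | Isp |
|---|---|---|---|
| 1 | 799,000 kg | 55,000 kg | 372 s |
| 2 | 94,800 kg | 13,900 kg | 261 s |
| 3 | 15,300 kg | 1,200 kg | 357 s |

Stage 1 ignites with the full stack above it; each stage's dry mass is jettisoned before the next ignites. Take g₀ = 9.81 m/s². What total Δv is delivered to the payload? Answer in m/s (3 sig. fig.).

Δv ≈ 13400 m/s

Ignition mass of stage 1 = 799,000+55,000 + 94,800+13,900 + 15,300+1,200 + 5,930 = 985,130 kg.
Stage 1: m₀ = 985,130 kg, m_f = 985,130 − 799,000 = 186,130 kg; Δv = 372×9.81×ln(5.293) = 3649.3×1.6663 ≈ 6081 m/s.
Stage 2: m₀ = 131,130 kg, m_f = 131,130 − 94,800 = 36,330 kg; Δv = 261×9.81×ln(3.609) = 2560.4×1.2835 ≈ 3286 m/s.
Stage 3: m₀ = 22,430 kg, m_f = 22,430 − 15,300 = 7,130 kg; Δv = 357×9.81×ln(3.146) = 3502.2×1.1461 ≈ 4014 m/s.
Total Δv = 6081 + 3286 + 4014 = 13381 m/s.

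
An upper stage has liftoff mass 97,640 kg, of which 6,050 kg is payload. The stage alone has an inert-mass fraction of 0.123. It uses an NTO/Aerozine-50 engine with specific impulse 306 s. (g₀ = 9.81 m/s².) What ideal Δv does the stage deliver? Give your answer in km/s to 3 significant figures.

Stage wet mass = m₀ − payload = 97,640 − 6,050 = 91,590 kg.
Stage dry mass = ε × stage wet mass = 0.123 × 91,590 = 11,265.6 kg.
Burnout mass m_f = stage dry + payload = 11,265.6 + 6,050 = 17,315.6 kg.
v_e = Isp · g₀ = 306 × 9.81 = 3001.9 m/s.
Rocket equation: Δv = v_e · ln(97,640/17,315.6) = 3001.9 × ln(5.639) = 3001.9 × 1.7297 ≈ 5192 m/s.

Δv ≈ 5.19 km/s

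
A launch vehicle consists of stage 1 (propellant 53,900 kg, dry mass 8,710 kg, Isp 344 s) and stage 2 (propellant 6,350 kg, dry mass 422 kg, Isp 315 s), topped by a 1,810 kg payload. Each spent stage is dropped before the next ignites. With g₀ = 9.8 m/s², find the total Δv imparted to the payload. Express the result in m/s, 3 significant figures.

Δv ≈ 8930 m/s

Ignition mass of stage 1 = 53,900+8,710 + 6,350+422 + 1,810 = 71,192 kg.
Stage 1: m₀ = 71,192 kg, m_f = 71,192 − 53,900 = 17,292 kg; Δv = 344×9.8×ln(4.117) = 3371.2×1.4151 ≈ 4771 m/s.
Stage 2: m₀ = 8,582 kg, m_f = 8,582 − 6,350 = 2,232 kg; Δv = 315×9.8×ln(3.845) = 3087.0×1.3468 ≈ 4157 m/s.
Total Δv = 4771 + 4157 = 8928 m/s.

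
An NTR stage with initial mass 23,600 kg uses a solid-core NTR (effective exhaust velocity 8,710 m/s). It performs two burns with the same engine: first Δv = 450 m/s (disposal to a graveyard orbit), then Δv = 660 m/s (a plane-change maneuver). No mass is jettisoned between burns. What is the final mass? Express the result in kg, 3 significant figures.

After the first burn: m = 23600 × exp(−450/8710.0) = 23600 × 0.94965 = 22,411.7 kg.
After the second burn: m = 22,411.7 × exp(−660/8710.0) = 22,411.7 × 0.92702 = 20,776.1 kg.

final mass ≈ 20800 kg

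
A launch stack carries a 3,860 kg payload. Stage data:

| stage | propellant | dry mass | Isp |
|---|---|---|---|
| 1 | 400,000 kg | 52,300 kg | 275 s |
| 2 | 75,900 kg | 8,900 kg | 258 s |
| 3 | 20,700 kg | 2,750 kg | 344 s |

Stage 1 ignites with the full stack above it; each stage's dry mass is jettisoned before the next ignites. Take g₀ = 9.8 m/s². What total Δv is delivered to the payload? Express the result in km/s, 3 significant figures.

Δv ≈ 11.0 km/s

Ignition mass of stage 1 = 400,000+52,300 + 75,900+8,900 + 20,700+2,750 + 3,860 = 564,410 kg.
Stage 1: m₀ = 564,410 kg, m_f = 564,410 − 400,000 = 164,410 kg; Δv = 275×9.8×ln(3.433) = 2695.0×1.2334 ≈ 3324 m/s.
Stage 2: m₀ = 112,110 kg, m_f = 112,110 − 75,900 = 36,210 kg; Δv = 258×9.8×ln(3.096) = 2528.4×1.1301 ≈ 2857 m/s.
Stage 3: m₀ = 27,310 kg, m_f = 27,310 − 20,700 = 6,610 kg; Δv = 344×9.8×ln(4.132) = 3371.2×1.4187 ≈ 4783 m/s.
Total Δv = 3324 + 2857 + 4783 = 10964 m/s.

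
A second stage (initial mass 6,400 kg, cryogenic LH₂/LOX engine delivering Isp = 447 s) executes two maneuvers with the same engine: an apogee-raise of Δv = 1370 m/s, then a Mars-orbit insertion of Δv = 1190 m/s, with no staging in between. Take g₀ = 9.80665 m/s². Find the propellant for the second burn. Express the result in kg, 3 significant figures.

propellant for the second burn ≈ 1110 kg

v_e = Isp · g₀ = 447 × 9.80665 = 4383.6 m/s.
After the first burn: m = 6400 × exp(−1370/4383.6) = 6400 × 0.73159 = 4,682.18 kg.
After the second burn: m = 4,682.18 × exp(−1190/4383.6) = 4,682.18 × 0.76226 = 3,569.04 kg.
Second-burn propellant = 4,682.18 − 3,569.04 = 1,113.14 kg.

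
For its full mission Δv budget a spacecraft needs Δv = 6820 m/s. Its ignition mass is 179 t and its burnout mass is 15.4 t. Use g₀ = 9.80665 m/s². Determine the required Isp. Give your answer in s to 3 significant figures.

Isp ≈ 284 s

ln(m₀/m_f) = ln(179000/15400) = ln(11.62) = 2.4530.
v_e = Δv / ln(m₀/m_f) = 6820 / 2.4530 = 2780.2 m/s.
Isp = v_e / g₀ = 2780.2 / 9.80665 = 283.5 s.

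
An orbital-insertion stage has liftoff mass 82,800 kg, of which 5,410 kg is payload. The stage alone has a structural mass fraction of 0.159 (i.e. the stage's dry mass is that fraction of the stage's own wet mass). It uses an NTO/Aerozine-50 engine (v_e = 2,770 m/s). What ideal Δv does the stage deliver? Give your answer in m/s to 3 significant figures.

Δv ≈ 4270 m/s

Stage wet mass = m₀ − payload = 82,800 − 5,410 = 77,390 kg.
Stage dry mass = ε × stage wet mass = 0.159 × 77,390 = 12,305 kg.
Burnout mass m_f = stage dry + payload = 12,305 + 5,410 = 17,715 kg.
Using Δv = v_e ln(m₀/m_f): Δv = v_e · ln(82,800/17,715) = 2770.0 × ln(4.674) = 2770.0 × 1.5420 ≈ 4271 m/s.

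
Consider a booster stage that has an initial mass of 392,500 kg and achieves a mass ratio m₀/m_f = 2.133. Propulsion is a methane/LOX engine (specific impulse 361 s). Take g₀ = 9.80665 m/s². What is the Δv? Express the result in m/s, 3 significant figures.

Δv ≈ 2680 m/s

v_e = Isp · g₀ = 361 × 9.80665 = 3540.2 m/s.
Δv = v_e · ln(2.133) = 3540.2 × 0.7575 ≈ 2681.8 m/s.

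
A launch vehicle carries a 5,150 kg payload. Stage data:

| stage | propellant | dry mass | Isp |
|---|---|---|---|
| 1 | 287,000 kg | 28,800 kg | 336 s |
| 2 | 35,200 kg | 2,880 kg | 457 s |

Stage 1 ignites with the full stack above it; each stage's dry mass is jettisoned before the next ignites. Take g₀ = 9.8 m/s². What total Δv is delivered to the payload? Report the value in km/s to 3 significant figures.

Δv ≈ 12.8 km/s

Ignition mass of stage 1 = 287,000+28,800 + 35,200+2,880 + 5,150 = 359,030 kg.
Stage 1: m₀ = 359,030 kg, m_f = 359,030 − 287,000 = 72,030 kg; Δv = 336×9.8×ln(4.984) = 3292.8×1.6063 ≈ 5289 m/s.
Stage 2: m₀ = 43,230 kg, m_f = 43,230 − 35,200 = 8,030 kg; Δv = 457×9.8×ln(5.384) = 4478.6×1.6834 ≈ 7539 m/s.
Total Δv = 5289 + 7539 = 12828 m/s.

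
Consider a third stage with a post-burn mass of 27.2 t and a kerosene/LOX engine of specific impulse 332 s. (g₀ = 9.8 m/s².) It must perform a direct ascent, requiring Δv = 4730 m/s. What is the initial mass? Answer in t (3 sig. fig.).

initial mass ≈ 116 t

v_e = Isp · g₀ = 332 × 9.8 = 3253.6 m/s.
Rocket equation: m₀/m_f = exp(Δv / v_e) = exp(4730 / 3253.6) = exp(1.4538) = 4.2792.
m₀ = m_f × 4.2792 = 27.2 × 4.2792 = 116.394 t.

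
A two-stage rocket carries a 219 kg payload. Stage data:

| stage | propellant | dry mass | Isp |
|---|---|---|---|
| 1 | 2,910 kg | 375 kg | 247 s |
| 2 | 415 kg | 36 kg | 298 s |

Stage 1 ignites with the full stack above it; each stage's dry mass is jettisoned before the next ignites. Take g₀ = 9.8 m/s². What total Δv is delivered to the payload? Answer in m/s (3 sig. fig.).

Δv ≈ 6040 m/s

Ignition mass of stage 1 = 2,910+375 + 415+36 + 219 = 3,955 kg.
Stage 1: m₀ = 3,955 kg, m_f = 3,955 − 2,910 = 1,045 kg; Δv = 247×9.8×ln(3.785) = 2420.6×1.3310 ≈ 3222 m/s.
Stage 2: m₀ = 670 kg, m_f = 670 − 415 = 255 kg; Δv = 298×9.8×ln(2.627) = 2920.4×0.9660 ≈ 2821 m/s.
Total Δv = 3222 + 2821 = 6043 m/s.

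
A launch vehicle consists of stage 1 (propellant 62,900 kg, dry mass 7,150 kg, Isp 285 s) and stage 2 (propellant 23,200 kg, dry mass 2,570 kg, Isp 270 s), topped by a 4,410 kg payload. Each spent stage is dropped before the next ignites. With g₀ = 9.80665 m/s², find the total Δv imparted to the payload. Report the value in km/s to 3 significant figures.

Ignition mass of stage 1 = 62,900+7,150 + 23,200+2,570 + 4,410 = 100,230 kg.
Stage 1: m₀ = 100,230 kg, m_f = 100,230 − 62,900 = 37,330 kg; Δv = 285×9.80665×ln(2.685) = 2794.9×0.9877 ≈ 2760 m/s.
Stage 2: m₀ = 30,180 kg, m_f = 30,180 − 23,200 = 6,980 kg; Δv = 270×9.80665×ln(4.324) = 2647.8×1.4641 ≈ 3877 m/s.
Total Δv = 2760 + 3877 = 6637 m/s.

Δv ≈ 6.64 km/s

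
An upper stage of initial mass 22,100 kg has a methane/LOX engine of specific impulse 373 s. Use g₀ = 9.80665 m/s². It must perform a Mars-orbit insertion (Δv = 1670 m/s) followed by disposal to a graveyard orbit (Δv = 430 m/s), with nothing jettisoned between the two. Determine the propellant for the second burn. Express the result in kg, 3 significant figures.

v_e = Isp · g₀ = 373 × 9.80665 = 3657.9 m/s.
After the first burn: m = 22100 × exp(−1670/3657.9) = 22100 × 0.63347 = 13,999.7 kg.
After the second burn: m = 13,999.7 × exp(−430/3657.9) = 13,999.7 × 0.88909 = 12,447 kg.
Second-burn propellant = 13,999.7 − 12,447 = 1,552.7 kg.

propellant for the second burn ≈ 1550 kg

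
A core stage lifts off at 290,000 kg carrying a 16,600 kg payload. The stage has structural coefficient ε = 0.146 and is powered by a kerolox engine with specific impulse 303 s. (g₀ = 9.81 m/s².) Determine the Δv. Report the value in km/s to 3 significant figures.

Δv ≈ 4.86 km/s

Stage wet mass = m₀ − payload = 290,000 − 16,600 = 273,400 kg.
Stage dry mass = ε × stage wet mass = 0.146 × 273,400 = 39,916.4 kg.
Burnout mass m_f = stage dry + payload = 39,916.4 + 16,600 = 56,516.4 kg.
v_e = Isp · g₀ = 303 × 9.81 = 2972.4 m/s.
From the ideal rocket equation, Δv = v_e · ln(290,000/56,516.4) = 2972.4 × ln(5.131) = 2972.4 × 1.6354 ≈ 4861 m/s.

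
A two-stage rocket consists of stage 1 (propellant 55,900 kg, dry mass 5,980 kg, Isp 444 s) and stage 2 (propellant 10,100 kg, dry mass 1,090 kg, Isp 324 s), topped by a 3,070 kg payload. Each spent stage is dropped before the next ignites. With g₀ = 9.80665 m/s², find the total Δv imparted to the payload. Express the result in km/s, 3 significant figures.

Δv ≈ 9.68 km/s

Ignition mass of stage 1 = 55,900+5,980 + 10,100+1,090 + 3,070 = 76,140 kg.
Stage 1: m₀ = 76,140 kg, m_f = 76,140 − 55,900 = 20,240 kg; Δv = 444×9.80665×ln(3.762) = 4354.2×1.3249 ≈ 5769 m/s.
Stage 2: m₀ = 14,260 kg, m_f = 14,260 − 10,100 = 4,160 kg; Δv = 324×9.80665×ln(3.428) = 3177.4×1.2319 ≈ 3914 m/s.
Total Δv = 5769 + 3914 = 9683 m/s.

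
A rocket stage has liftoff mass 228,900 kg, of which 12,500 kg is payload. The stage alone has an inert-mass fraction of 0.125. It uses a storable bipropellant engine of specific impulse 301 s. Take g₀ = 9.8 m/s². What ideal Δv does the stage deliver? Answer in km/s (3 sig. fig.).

Δv ≈ 5.18 km/s

Stage wet mass = m₀ − payload = 228,900 − 12,500 = 216,400 kg.
Stage dry mass = ε × stage wet mass = 0.125 × 216,400 = 27,050 kg.
Burnout mass m_f = stage dry + payload = 27,050 + 12,500 = 39,550 kg.
v_e = Isp · g₀ = 301 × 9.8 = 2949.8 m/s.
Δv = v_e · ln(228,900/39,550) = 2949.8 × ln(5.788) = 2949.8 × 1.7557 ≈ 5179 m/s.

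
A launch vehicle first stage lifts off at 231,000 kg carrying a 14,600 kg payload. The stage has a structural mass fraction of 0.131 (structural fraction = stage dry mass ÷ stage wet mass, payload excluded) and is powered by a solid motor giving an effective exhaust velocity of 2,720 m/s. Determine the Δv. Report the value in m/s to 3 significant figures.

Stage wet mass = m₀ − payload = 231,000 − 14,600 = 216,400 kg.
Stage dry mass = ε × stage wet mass = 0.131 × 216,400 = 28,348.4 kg.
Burnout mass m_f = stage dry + payload = 28,348.4 + 14,600 = 42,948.4 kg.
By the Tsiolkovsky rocket equation, Δv = v_e · ln(231,000/42,948.4) = 2720.0 × ln(5.379) = 2720.0 × 1.6824 ≈ 4576 m/s.

Δv ≈ 4580 m/s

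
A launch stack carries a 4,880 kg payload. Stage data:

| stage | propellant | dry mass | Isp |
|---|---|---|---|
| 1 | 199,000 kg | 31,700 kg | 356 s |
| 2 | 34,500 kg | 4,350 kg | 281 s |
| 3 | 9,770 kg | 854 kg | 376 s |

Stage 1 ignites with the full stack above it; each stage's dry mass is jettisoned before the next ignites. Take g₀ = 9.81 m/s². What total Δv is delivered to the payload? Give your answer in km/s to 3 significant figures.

Ignition mass of stage 1 = 199,000+31,700 + 34,500+4,350 + 9,770+854 + 4,880 = 285,054 kg.
Stage 1: m₀ = 285,054 kg, m_f = 285,054 − 199,000 = 86,054 kg; Δv = 356×9.81×ln(3.313) = 3492.4×1.1977 ≈ 4183 m/s.
Stage 2: m₀ = 54,354 kg, m_f = 54,354 − 34,500 = 19,854 kg; Δv = 281×9.81×ln(2.738) = 2756.6×1.0071 ≈ 2776 m/s.
Stage 3: m₀ = 15,504 kg, m_f = 15,504 − 9,770 = 5,734 kg; Δv = 376×9.81×ln(2.704) = 3688.6×0.9947 ≈ 3669 m/s.
Total Δv = 4183 + 2776 + 3669 = 10628 m/s.

Δv ≈ 10.6 km/s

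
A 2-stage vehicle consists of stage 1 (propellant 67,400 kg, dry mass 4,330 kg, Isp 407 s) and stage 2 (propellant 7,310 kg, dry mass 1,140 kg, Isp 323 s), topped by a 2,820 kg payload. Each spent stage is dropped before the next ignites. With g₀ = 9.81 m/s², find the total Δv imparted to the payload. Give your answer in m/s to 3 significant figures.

Δv ≈ 9990 m/s

Ignition mass of stage 1 = 67,400+4,330 + 7,310+1,140 + 2,820 = 83,000 kg.
Stage 1: m₀ = 83,000 kg, m_f = 83,000 − 67,400 = 15,600 kg; Δv = 407×9.81×ln(5.321) = 3992.7×1.6716 ≈ 6674 m/s.
Stage 2: m₀ = 11,270 kg, m_f = 11,270 − 7,310 = 3,960 kg; Δv = 323×9.81×ln(2.846) = 3168.6×1.0459 ≈ 3314 m/s.
Total Δv = 6674 + 3314 = 9988 m/s.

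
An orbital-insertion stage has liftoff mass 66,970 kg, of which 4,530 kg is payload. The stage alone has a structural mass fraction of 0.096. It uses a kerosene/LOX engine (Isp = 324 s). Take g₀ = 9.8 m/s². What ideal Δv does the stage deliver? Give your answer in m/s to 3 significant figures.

Stage wet mass = m₀ − payload = 66,970 − 4,530 = 62,440 kg.
Stage dry mass = ε × stage wet mass = 0.096 × 62,440 = 5,994.24 kg.
Burnout mass m_f = stage dry + payload = 5,994.24 + 4,530 = 10,524.24 kg.
v_e = Isp · g₀ = 324 × 9.8 = 3175.2 m/s.
Rocket equation: Δv = v_e · ln(66,970/10,524.24) = 3175.2 × ln(6.363) = 3175.2 × 1.8506 ≈ 5876 m/s.

Δv ≈ 5880 m/s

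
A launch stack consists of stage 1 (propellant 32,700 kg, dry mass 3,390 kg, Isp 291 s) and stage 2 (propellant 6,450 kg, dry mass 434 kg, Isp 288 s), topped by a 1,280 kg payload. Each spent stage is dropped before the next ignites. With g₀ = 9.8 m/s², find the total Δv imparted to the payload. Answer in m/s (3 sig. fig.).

Ignition mass of stage 1 = 32,700+3,390 + 6,450+434 + 1,280 = 44,254 kg.
Stage 1: m₀ = 44,254 kg, m_f = 44,254 − 32,700 = 11,554 kg; Δv = 291×9.8×ln(3.83) = 2851.8×1.3429 ≈ 3830 m/s.
Stage 2: m₀ = 8,164 kg, m_f = 8,164 − 6,450 = 1,714 kg; Δv = 288×9.8×ln(4.763) = 2822.4×1.5609 ≈ 4405 m/s.
Total Δv = 3830 + 4405 = 8235 m/s.

Δv ≈ 8240 m/s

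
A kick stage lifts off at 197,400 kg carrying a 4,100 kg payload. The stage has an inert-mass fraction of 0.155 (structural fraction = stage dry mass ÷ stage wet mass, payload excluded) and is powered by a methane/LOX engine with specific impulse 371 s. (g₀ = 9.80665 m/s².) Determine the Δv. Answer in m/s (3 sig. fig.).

Δv ≈ 6390 m/s

Stage wet mass = m₀ − payload = 197,400 − 4,100 = 193,300 kg.
Stage dry mass = ε × stage wet mass = 0.155 × 193,300 = 29,961.5 kg.
Burnout mass m_f = stage dry + payload = 29,961.5 + 4,100 = 34,061.5 kg.
v_e = Isp · g₀ = 371 × 9.80665 = 3638.3 m/s.
Using Δv = v_e ln(m₀/m_f): Δv = v_e · ln(197,400/34,061.5) = 3638.3 × ln(5.795) = 3638.3 × 1.7571 ≈ 6393 m/s.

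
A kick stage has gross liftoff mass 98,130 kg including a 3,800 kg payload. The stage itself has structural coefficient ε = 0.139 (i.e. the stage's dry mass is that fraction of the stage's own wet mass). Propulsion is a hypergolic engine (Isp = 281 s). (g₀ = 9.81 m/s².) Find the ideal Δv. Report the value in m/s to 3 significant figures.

Δv ≈ 4850 m/s

Stage wet mass = m₀ − payload = 98,130 − 3,800 = 94,330 kg.
Stage dry mass = ε × stage wet mass = 0.139 × 94,330 = 13,111.9 kg.
Burnout mass m_f = stage dry + payload = 13,111.9 + 3,800 = 16,911.9 kg.
v_e = Isp · g₀ = 281 × 9.81 = 2756.6 m/s.
Δv = v_e · ln(98,130/16,911.9) = 2756.6 × ln(5.802) = 2756.6 × 1.7583 ≈ 4847 m/s.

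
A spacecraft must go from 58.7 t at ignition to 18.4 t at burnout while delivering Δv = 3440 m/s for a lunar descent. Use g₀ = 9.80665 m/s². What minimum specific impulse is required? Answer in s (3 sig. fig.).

ln(m₀/m_f) = ln(58700/18400) = ln(3.19) = 1.1601.
v_e = Δv / ln(m₀/m_f) = 3440 / 1.1601 = 2965.3 m/s.
Isp = v_e / g₀ = 2965.3 / 9.80665 = 302.4 s.

Isp ≈ 302 s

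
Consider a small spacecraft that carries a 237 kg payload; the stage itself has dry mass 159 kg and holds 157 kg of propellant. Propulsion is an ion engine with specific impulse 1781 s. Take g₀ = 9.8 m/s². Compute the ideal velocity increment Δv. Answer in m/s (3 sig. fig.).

Δv ≈ 5830 m/s

v_e = Isp · g₀ = 1781 × 9.8 = 17453.8 m/s.
m₀ = payload + dry + propellant = 237 + 159 + 157 = 553 kg.
m_f = payload + dry = 237 + 159 = 396 kg.
Δv = v_e · ln(m₀/m_f) = 17453.8 × ln(1.396) = 17453.8 × 0.3339 ≈ 5828.6 m/s.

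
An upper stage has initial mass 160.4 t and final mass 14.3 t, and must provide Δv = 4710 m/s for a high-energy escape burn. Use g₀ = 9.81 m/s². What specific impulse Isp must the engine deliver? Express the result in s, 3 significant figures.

Isp ≈ 199 s

ln(m₀/m_f) = ln(160400/14300) = ln(11.22) = 2.4174.
From the ideal rocket equation, v_e = Δv / ln(m₀/m_f) = 4710 / 2.4174 = 1948.4 m/s.
Isp = v_e / g₀ = 1948.4 / 9.81 = 198.6 s.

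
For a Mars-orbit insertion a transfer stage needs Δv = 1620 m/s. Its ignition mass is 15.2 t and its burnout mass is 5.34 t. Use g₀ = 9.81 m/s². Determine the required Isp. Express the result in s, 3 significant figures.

Isp ≈ 158 s

ln(m₀/m_f) = ln(15200/5340) = ln(2.846) = 1.0461.
Rocket equation: v_e = Δv / ln(m₀/m_f) = 1620 / 1.0461 = 1548.7 m/s.
Isp = v_e / g₀ = 1548.7 / 9.81 = 157.9 s.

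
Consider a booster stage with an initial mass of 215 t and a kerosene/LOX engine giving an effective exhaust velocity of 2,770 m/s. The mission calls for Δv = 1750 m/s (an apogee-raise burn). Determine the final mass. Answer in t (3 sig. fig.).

final mass ≈ 114 t

By the Tsiolkovsky rocket equation, m₀/m_f = exp(Δv / v_e) = exp(1750 / 2770.0) = exp(0.6318) = 1.8809.
m_f = m₀ / 1.8809 = 215 / 1.8809 = 114.307 t.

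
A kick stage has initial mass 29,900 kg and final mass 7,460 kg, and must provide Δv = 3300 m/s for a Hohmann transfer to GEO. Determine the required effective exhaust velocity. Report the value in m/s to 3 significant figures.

v_e ≈ 2380 m/s

ln(m₀/m_f) = ln(29900/7460) = ln(4.008) = 1.3883.
v_e = Δv / ln(m₀/m_f) = 3300 / 1.3883 = 2377.0 m/s.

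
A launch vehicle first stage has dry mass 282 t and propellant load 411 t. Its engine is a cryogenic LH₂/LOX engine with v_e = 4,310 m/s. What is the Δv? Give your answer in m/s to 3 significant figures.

m₀ = m_dry + m_prop = 282 + 411 = 693 t.
Δv = v_e · ln(m₀/m_f) = 4310.0 × ln(2.457) = 4310.0 × 0.8991 ≈ 3875.2 m/s.

Δv ≈ 3880 m/s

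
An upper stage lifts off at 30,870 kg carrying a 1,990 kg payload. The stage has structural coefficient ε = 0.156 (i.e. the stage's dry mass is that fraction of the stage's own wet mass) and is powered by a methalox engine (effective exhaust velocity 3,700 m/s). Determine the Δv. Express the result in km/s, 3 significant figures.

Stage wet mass = m₀ − payload = 30,870 − 1,990 = 28,880 kg.
Stage dry mass = ε × stage wet mass = 0.156 × 28,880 = 4,505.28 kg.
Burnout mass m_f = stage dry + payload = 4,505.28 + 1,990 = 6,495.28 kg.
By the Tsiolkovsky rocket equation, Δv = v_e · ln(30,870/6,495.28) = 3700.0 × ln(4.753) = 3700.0 × 1.5587 ≈ 5767 m/s.

Δv ≈ 5.77 km/s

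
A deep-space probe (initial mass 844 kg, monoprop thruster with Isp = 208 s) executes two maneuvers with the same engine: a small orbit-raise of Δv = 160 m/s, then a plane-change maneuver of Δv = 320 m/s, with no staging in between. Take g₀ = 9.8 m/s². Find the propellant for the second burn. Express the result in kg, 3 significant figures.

v_e = Isp · g₀ = 208 × 9.8 = 2038.4 m/s.
After the first burn: m = 844 × exp(−160/2038.4) = 844 × 0.92451 = 780.286 kg.
After the second burn: m = 780.286 × exp(−320/2038.4) = 780.286 × 0.85472 = 666.926 kg.
Second-burn propellant = 780.286 − 666.926 = 113.36 kg.

propellant for the second burn ≈ 113 kg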